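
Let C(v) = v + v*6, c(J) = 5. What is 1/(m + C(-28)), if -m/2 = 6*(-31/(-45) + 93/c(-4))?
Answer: -15/6412 ≈ -0.0023394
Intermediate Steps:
C(v) = 7*v (C(v) = v + 6*v = 7*v)
m = -3472/15 (m = -12*(-31/(-45) + 93/5) = -12*(-31*(-1/45) + 93*(⅕)) = -12*(31/45 + 93/5) = -12*868/45 = -2*1736/15 = -3472/15 ≈ -231.47)
1/(m + C(-28)) = 1/(-3472/15 + 7*(-28)) = 1/(-3472/15 - 196) = 1/(-6412/15) = -15/6412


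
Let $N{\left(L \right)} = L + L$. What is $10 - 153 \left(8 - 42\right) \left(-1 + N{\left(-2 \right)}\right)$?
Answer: $-26000$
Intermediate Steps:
$N{\left(L \right)} = 2 L$
$10 - 153 \left(8 - 42\right) \left(-1 + N{\left(-2 \right)}\right) = 10 - 153 \left(8 - 42\right) \left(-1 + 2 \left(-2\right)\right) = 10 - 153 \left(- 34 \left(-1 - 4\right)\right) = 10 - 153 \left(\left(-34\right) \left(-5\right)\right) = 10 - 26010 = -26000$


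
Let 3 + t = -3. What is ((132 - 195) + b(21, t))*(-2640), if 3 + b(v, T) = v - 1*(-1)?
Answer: 116160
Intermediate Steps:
t = -6 (t = -3 - 3 = -6)
b(v, T) = -2 + v (b(v, T) = -3 + (v - 1*(-1)) = -3 + (v + 1) = -3 + (1 + v) = -2 + v)
((132 - 195) + b(21, t))*(-2640) = ((132 - 195) + (-2 + 21))*(-2640) = (-63 + 19)*(-2640) = -44*(-2640) = 116160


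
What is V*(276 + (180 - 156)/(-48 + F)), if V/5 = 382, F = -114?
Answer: 14225680/27 ≈ 5.2688e+5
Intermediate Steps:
V = 1910 (V = 5*382 = 1910)
V*(276 + (180 - 156)/(-48 + F)) = 1910*(276 + (180 - 156)/(-48 - 114)) = 1910*(276 + 24/(-162)) = 1910*(276 + 24*(-1/162)) = 1910*(276 - 4/27) = 1910*(7448/27) = 14225680/27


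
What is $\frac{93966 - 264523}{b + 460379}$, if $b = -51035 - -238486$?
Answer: $- \frac{170557}{647830} \approx -0.26327$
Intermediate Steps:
$b = 187451$ ($b = -51035 + 238486 = 187451$)
$\frac{93966 - 264523}{b + 460379} = \frac{93966 - 264523}{187451 + 460379} = - \frac{170557}{647830}$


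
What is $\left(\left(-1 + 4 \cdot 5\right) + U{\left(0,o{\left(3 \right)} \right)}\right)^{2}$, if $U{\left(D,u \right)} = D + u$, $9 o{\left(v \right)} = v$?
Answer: $\frac{3364}{9} \approx 373.78$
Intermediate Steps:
$o{\left(v \right)} = \frac{v}{9}$
$\left(\left(-1 + 4 \cdot 5\right) + U{\left(0,o{\left(3 \right)} \right)}\right)^{2} = \left(\left(-1 + 4 \cdot 5\right) + \left(0 + \frac{1}{9} \cdot 3\right)\right)^{2} = \left(\left(-1 + 20\right) + \left(0 + \frac{1}{3}\right)\right)^{2} = \left(19 + \frac{1}{3}\right)^{2} = \left(\frac{58}{3}\right)^{2} = \frac{3364}{9}$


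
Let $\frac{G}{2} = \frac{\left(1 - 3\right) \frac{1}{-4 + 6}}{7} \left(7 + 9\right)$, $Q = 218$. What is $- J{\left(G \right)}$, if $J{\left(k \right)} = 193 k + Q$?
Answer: $\frac{4650}{7} \approx 664.29$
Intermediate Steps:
$G = - \frac{32}{7}$ ($G = 2 \frac{\left(1 - 3\right) \frac{1}{-4 + 6}}{7} \left(7 + 9\right) = 2 - \frac{2}{2} \cdot \frac{1}{7} \cdot 16 = 2 \left(-2\right) \frac{1}{2} \cdot \frac{1}{7} \cdot 16 = 2 \left(-1\right) \frac{1}{7} \cdot 16 = 2 \left(\left(- \frac{1}{7}\right) 16\right) = 2 \left(- \frac{16}{7}\right) = - \frac{32}{7} \approx -4.5714$)
$J{\left(k \right)} = 218 + 193 k$ ($J{\left(k \right)} = 193 k + 218 = 218 + 193 k$)
$- J{\left(G \right)} = - (218 + 193 \left(- \frac{32}{7}\right)) = - (218 - \frac{6176}{7}) = \left(-1\right) \left(- \frac{4650}{7}\right) = \frac{4650}{7}$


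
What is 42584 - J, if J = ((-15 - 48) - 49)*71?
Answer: 50536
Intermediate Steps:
J = -7952 (J = (-63 - 49)*71 = -112*71 = -7952)
42584 - J = 42584 - 1*(-7952) = 42584 + 7952 = 50536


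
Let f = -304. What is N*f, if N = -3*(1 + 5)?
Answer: 5472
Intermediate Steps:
N = -18 (N = -3*6 = -18)
N*f = -18*(-304) = 5472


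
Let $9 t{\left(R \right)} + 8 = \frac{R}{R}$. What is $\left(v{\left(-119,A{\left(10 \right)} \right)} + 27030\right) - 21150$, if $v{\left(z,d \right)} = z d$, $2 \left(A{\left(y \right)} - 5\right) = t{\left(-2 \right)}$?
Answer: $\frac{95963}{18} \approx 5331.3$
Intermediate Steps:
$t{\left(R \right)} = - \frac{7}{9}$ ($t{\left(R \right)} = - \frac{8}{9} + \frac{R \frac{1}{R}}{9} = - \frac{8}{9} + \frac{1}{9} \cdot 1 = - \frac{8}{9} + \frac{1}{9} = - \frac{7}{9}$)
$A{\left(y \right)} = \frac{83}{18}$ ($A{\left(y \right)} = 5 + \frac{1}{2} \left(- \frac{7}{9}\right) = 5 - \frac{7}{18} = \frac{83}{18}$)
$v{\left(z,d \right)} = d z$
$\left(v{\left(-119,A{\left(10 \right)} \right)} + 27030\right) - 21150 = \left(\frac{83}{18} \left(-119\right) + 27030\right) - 21150 = \left(- \frac{9877}{18} + 27030\right) - 21150 = \frac{476663}{18} - 21150 = \frac{95963}{18}$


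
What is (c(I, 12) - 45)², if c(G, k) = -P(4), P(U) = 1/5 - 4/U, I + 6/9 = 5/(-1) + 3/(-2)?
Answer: 48841/25 ≈ 1953.6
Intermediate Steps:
I = -43/6 (I = -⅔ + (5/(-1) + 3/(-2)) = -⅔ + (5*(-1) + 3*(-½)) = -⅔ + (-5 - 3/2) = -⅔ - 13/2 = -43/6 ≈ -7.1667)
P(U) = ⅕ - 4/U (P(U) = 1*(⅕) - 4/U = ⅕ - 4/U)
c(G, k) = ⅘ (c(G, k) = -(-20 + 4)/(5*4) = -(-16)/(5*4) = -1*(-⅘) = ⅘)
(c(I, 12) - 45)² = (⅘ - 45)² = (-221/5)² = 48841/25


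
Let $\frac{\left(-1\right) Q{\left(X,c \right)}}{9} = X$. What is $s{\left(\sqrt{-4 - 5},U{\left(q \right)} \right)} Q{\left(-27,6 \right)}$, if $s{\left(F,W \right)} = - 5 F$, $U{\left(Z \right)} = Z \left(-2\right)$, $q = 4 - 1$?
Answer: $- 3645 i \approx - 3645.0 i$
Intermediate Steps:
$Q{\left(X,c \right)} = - 9 X$
$q = 3$ ($q = 4 - 1 = 3$)
$U{\left(Z \right)} = - 2 Z$
$s{\left(\sqrt{-4 - 5},U{\left(q \right)} \right)} Q{\left(-27,6 \right)} = - 5 \sqrt{-4 - 5} \left(\left(-9\right) \left(-27\right)\right) = - 5 \sqrt{-9} \cdot 243 = - 5 \cdot 3 i 243 = - 15 i 243 = - 3645 i$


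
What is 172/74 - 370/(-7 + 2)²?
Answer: -2308/185 ≈ -12.476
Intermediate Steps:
172/74 - 370/(-7 + 2)² = 172*(1/74) - 370/((-5)²) = 86/37 - 370/25 = 86/37 - 370*1/25 = 86/37 - 74/5 = -2308/185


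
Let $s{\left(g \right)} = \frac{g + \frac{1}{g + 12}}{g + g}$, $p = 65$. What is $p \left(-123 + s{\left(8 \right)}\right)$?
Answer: $- \frac{509587}{64} \approx -7962.3$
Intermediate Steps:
$s{\left(g \right)} = \frac{g + \frac{1}{12 + g}}{2 g}$
$p \left(-123 + s{\left(8 \right)}\right) = 65 \left(-123 + \frac{1 + 8^{2} + 12 \cdot 8}{2 \cdot 8 \left(12 + 8\right)}\right) = 65 \left(-123 + \frac{1}{2} \cdot \frac{1}{8} \cdot \frac{1}{20} \left(1 + 64 + 96\right)\right) = 65 \left(-123 + \frac{1}{2} \cdot \frac{1}{8} \cdot \frac{1}{20} \cdot 161\right) = 65 \left(-123 + \frac{161}{320}\right) = 65 \left(- \frac{39199}{320}\right) = - \frac{509587}{64}$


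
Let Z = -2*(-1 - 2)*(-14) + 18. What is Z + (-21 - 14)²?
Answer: 1159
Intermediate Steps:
Z = -66 (Z = -2*(-3)*(-14) + 18 = 6*(-14) + 18 = -84 + 18 = -66)
Z + (-21 - 14)² = -66 + (-21 - 14)² = -66 + (-35)² = -66 + 1225 = 1159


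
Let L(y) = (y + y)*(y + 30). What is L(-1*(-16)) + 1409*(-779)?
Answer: -1096139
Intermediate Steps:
L(y) = 2*y*(30 + y) (L(y) = (2*y)*(30 + y) = 2*y*(30 + y))
L(-1*(-16)) + 1409*(-779) = 2*(-1*(-16))*(30 - 1*(-16)) + 1409*(-779) = 2*16*(30 + 16) - 1097611 = 2*16*46 - 1097611 = 1472 - 1097611 = -1096139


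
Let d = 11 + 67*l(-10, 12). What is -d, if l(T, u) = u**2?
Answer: -9659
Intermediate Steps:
d = 9659 (d = 11 + 67*12**2 = 11 + 67*144 = 11 + 9648 = 9659)
-d = -1*9659 = -9659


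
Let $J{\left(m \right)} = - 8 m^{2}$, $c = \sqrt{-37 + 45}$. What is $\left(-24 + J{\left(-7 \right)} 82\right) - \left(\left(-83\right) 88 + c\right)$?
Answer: $-24864 - 2 \sqrt{2} \approx -24867.0$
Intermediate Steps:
$c = 2 \sqrt{2}$ ($c = \sqrt{8} = 2 \sqrt{2} \approx 2.8284$)
$\left(-24 + J{\left(-7 \right)} 82\right) - \left(\left(-83\right) 88 + c\right) = \left(-24 + - 8 \left(-7\right)^{2} \cdot 82\right) - \left(\left(-83\right) 88 + 2 \sqrt{2}\right) = \left(-24 + \left(-8\right) 49 \cdot 82\right) - \left(-7304 + 2 \sqrt{2}\right) = \left(-24 - 32144\right) + \left(7304 - 2 \sqrt{2}\right) = -32168 + \left(7304 - 2 \sqrt{2}\right) = -24864 - 2 \sqrt{2}$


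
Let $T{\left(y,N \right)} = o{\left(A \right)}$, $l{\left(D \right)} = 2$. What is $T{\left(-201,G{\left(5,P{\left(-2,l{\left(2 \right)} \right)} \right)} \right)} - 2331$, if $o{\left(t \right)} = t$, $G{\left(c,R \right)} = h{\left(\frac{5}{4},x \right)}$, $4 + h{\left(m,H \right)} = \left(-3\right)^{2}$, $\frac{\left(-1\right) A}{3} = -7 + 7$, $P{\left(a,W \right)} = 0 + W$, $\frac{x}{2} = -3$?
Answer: $-2331$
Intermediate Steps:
$x = -6$ ($x = 2 \left(-3\right) = -6$)
$P{\left(a,W \right)} = W$
$A = 0$ ($A = - 3 \left(-7 + 7\right) = \left(-3\right) 0 = 0$)
$h{\left(m,H \right)} = 5$ ($h{\left(m,H \right)} = -4 + \left(-3\right)^{2} = -4 + 9 = 5$)
$G{\left(c,R \right)} = 5$
$T{\left(y,N \right)} = 0$
$T{\left(-201,G{\left(5,P{\left(-2,l{\left(2 \right)} \right)} \right)} \right)} - 2331 = 0 - 2331 = -2331$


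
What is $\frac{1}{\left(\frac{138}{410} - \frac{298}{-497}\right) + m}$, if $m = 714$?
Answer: $\frac{101885}{72841273} \approx 0.0013987$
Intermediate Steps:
$\frac{1}{\left(\frac{138}{410} - \frac{298}{-497}\right) + m} = \frac{1}{\left(\frac{138}{410} - \frac{298}{-497}\right) + 714} = \frac{1}{\left(138 \cdot \frac{1}{410} - - \frac{298}{497}\right) + 714} = \frac{1}{\left(\frac{69}{205} + \frac{298}{497}\right) + 714} = \frac{1}{\frac{95383}{101885} + 714} = \frac{1}{\frac{72841273}{101885}} = \frac{101885}{72841273}$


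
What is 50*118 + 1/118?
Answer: 696201/118 ≈ 5900.0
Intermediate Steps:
50*118 + 1/118 = 5900 + 1/118 = 696201/118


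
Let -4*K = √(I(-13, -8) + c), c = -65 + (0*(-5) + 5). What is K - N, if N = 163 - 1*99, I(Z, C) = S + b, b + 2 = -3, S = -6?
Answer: -64 - I*√71/4 ≈ -64.0 - 2.1065*I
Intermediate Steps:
b = -5 (b = -2 - 3 = -5)
I(Z, C) = -11 (I(Z, C) = -6 - 5 = -11)
c = -60 (c = -65 + (0 + 5) = -65 + 5 = -60)
N = 64 (N = 163 - 99 = 64)
K = -I*√71/4 (K = -√(-11 - 60)/4 = -I*√71/4 ≈ -2.1065*I)
K - N = -I*√71/4 - 1*64 = -I*√71/4 - 64 = -64 - I*√71/4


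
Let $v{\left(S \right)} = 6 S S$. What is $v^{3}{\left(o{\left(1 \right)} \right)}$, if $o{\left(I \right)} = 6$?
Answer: $10077696$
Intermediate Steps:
$v{\left(S \right)} = 6 S^{2}$
$v^{3}{\left(o{\left(1 \right)} \right)} = \left(6 \cdot 6^{2}\right)^{3} = \left(6 \cdot 36\right)^{3} = 216^{3} = 10077696$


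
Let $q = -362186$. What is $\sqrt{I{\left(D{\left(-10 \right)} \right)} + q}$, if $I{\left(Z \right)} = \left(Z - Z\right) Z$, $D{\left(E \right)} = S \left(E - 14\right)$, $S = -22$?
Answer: $i \sqrt{362186} \approx 601.82 i$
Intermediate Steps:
$D{\left(E \right)} = 308 - 22 E$ ($D{\left(E \right)} = - 22 \left(E - 14\right) = - 22 \left(-14 + E\right) = 308 - 22 E$)
$I{\left(Z \right)} = 0$ ($I{\left(Z \right)} = 0 Z = 0$)
$\sqrt{I{\left(D{\left(-10 \right)} \right)} + q} = \sqrt{0 - 362186} = \sqrt{-362186} = i \sqrt{362186}$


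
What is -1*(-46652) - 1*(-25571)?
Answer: 72223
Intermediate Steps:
-1*(-46652) - 1*(-25571) = 46652 + 25571 = 72223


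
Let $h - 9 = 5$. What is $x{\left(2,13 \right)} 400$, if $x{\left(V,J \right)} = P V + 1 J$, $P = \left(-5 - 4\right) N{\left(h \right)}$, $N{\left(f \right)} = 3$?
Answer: $-16400$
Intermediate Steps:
$h = 14$ ($h = 9 + 5 = 14$)
$P = -27$ ($P = \left(-5 - 4\right) 3 = \left(-9\right) 3 = -27$)
$x{\left(V,J \right)} = J - 27 V$ ($x{\left(V,J \right)} = - 27 V + 1 J = - 27 V + J = J - 27 V$)
$x{\left(2,13 \right)} 400 = \left(13 - 54\right) 400 = \left(-41\right) 400 = -16400$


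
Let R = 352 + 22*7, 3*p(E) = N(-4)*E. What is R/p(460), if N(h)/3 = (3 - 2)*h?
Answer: -11/40 ≈ -0.27500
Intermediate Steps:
N(h) = 3*h (N(h) = 3*((3 - 2)*h) = 3*(1*h) = 3*h)
p(E) = -4*E (p(E) = ((3*(-4))*E)/3 = (-12*E)/3 = -4*E)
R = 506 (R = 352 + 154 = 506)
R/p(460) = 506/((-4*460)) = 506/(-1840) = 506*(-1/1840) = -11/40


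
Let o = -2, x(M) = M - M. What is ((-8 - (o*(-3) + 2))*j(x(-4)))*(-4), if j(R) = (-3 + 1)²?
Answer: 256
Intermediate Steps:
x(M) = 0
j(R) = 4 (j(R) = (-2)² = 4)
((-8 - (o*(-3) + 2))*j(x(-4)))*(-4) = ((-8 - (-2*(-3) + 2))*4)*(-4) = ((-8 - (6 + 2))*4)*(-4) = ((-8 - 1*8)*4)*(-4) = ((-8 - 8)*4)*(-4) = -16*4*(-4) = -64*(-4) = 256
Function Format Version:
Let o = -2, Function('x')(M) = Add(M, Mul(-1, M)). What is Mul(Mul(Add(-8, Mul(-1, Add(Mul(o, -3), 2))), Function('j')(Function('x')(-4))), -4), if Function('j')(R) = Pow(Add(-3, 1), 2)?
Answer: 256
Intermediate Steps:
Function('x')(M) = 0
Function('j')(R) = 4 (Function('j')(R) = Pow(-2, 2) = 4)
Mul(Mul(Add(-8, Mul(-1, Add(Mul(o, -3), 2))), Function('j')(Function('x')(-4))), -4) = Mul(Mul(Add(-8, Mul(-1, Add(Mul(-2, -3), 2))), 4), -4) = Mul(Mul(Add(-8, Mul(-1, Add(6, 2))), 4), -4) = Mul(Mul(Add(-8, Mul(-1, 8)), 4), -4) = Mul(Mul(Add(-8, -8), 4), -4) = Mul(Mul(-16, 4), -4) = Mul(-64, -4) = 256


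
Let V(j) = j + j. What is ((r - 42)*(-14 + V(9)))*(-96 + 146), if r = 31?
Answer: -2200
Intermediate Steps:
V(j) = 2*j
((r - 42)*(-14 + V(9)))*(-96 + 146) = ((31 - 42)*(-14 + 2*9))*(-96 + 146) = -11*(-14 + 18)*50 = -11*4*50 = -44*50 = -2200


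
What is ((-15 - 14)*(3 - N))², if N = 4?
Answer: 841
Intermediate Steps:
((-15 - 14)*(3 - N))² = ((-15 - 14)*(3 - 1*4))² = (-29*(3 - 4))² = (-29*(-1))² = 29² = 841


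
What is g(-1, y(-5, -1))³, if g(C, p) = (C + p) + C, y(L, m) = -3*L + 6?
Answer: 6859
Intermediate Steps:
y(L, m) = 6 - 3*L
g(C, p) = p + 2*C
g(-1, y(-5, -1))³ = ((6 - 3*(-5)) + 2*(-1))³ = ((6 + 15) - 2)³ = (21 - 2)³ = 19³ = 6859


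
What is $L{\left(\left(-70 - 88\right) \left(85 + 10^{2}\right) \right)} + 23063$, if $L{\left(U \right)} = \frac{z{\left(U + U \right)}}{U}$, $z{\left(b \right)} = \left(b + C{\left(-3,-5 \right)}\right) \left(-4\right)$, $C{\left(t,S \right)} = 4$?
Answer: $\frac{336948833}{14615} \approx 23055.0$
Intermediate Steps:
$z{\left(b \right)} = -16 - 4 b$ ($z{\left(b \right)} = \left(b + 4\right) \left(-4\right) = \left(4 + b\right) \left(-4\right) = -16 - 4 b$)
$L{\left(U \right)} = \frac{-16 - 8 U}{U}$ ($L{\left(U \right)} = \frac{-16 - 4 \left(U + U\right)}{U} = \frac{-16 - 4 \cdot 2 U}{U} = \frac{-16 - 8 U}{U}$)
$L{\left(\left(-70 - 88\right) \left(85 + 10^{2}\right) \right)} + 23063 = \left(-8 - \frac{16}{\left(-70 - 88\right) \left(85 + 10^{2}\right)}\right) + 23063 = \left(-8 - \frac{16}{\left(-158\right) \left(85 + 100\right)}\right) + 23063 = \left(-8 - \frac{16}{\left(-158\right) 185}\right) + 23063 = \left(-8 - \frac{16}{-29230}\right) + 23063 = \left(-8 - - \frac{8}{14615}\right) + 23063 = \left(-8 + \frac{8}{14615}\right) + 23063 = - \frac{116912}{14615} + 23063 = \frac{336948833}{14615}$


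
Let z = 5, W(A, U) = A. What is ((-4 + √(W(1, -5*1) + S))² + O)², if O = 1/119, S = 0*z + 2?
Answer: 7835556/14161 - 36192*√3/119 ≈ 26.543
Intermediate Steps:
S = 2 (S = 0*5 + 2 = 0 + 2 = 2)
O = 1/119 ≈ 0.0084034
((-4 + √(W(1, -5*1) + S))² + O)² = ((-4 + √(1 + 2))² + 1/119)² = ((-4 + √3)² + 1/119)² = (1/119 + (-4 + √3)²)²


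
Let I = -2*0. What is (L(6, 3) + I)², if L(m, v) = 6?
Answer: 36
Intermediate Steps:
I = 0
(L(6, 3) + I)² = (6 + 0)² = 6² = 36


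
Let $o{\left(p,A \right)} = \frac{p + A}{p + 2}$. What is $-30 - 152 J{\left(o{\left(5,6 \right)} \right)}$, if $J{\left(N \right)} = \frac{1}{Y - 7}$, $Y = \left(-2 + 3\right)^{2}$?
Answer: $- \frac{14}{3} \approx -4.6667$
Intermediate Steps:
$o{\left(p,A \right)} = \frac{A + p}{2 + p}$
$Y = 1$ ($Y = 1^{2} = 1$)
$J{\left(N \right)} = - \frac{1}{6}$ ($J{\left(N \right)} = \frac{1}{1 - 7} = \frac{1}{-6} = - \frac{1}{6}$)
$-30 - 152 J{\left(o{\left(5,6 \right)} \right)} = -30 - - \frac{76}{3} = -30 + \frac{76}{3} = - \frac{14}{3}$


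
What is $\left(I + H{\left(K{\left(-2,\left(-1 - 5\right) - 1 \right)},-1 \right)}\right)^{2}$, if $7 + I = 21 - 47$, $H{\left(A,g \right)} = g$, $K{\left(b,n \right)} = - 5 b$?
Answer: $1156$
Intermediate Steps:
$I = -33$ ($I = -7 + \left(21 - 47\right) = -7 - 26 = -33$)
$\left(I + H{\left(K{\left(-2,\left(-1 - 5\right) - 1 \right)},-1 \right)}\right)^{2} = \left(-33 - 1\right)^{2} = \left(-34\right)^{2} = 1156$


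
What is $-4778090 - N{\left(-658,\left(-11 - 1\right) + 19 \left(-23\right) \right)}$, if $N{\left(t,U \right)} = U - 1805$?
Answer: $-4775836$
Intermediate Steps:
$N{\left(t,U \right)} = -1805 + U$
$-4778090 - N{\left(-658,\left(-11 - 1\right) + 19 \left(-23\right) \right)} = -4778090 - \left(-1805 + \left(\left(-11 - 1\right) + 19 \left(-23\right)\right)\right) = -4778090 - \left(-1805 - 449\right) = -4778090 - -2254 = -4778090 + 2254 = -4775836$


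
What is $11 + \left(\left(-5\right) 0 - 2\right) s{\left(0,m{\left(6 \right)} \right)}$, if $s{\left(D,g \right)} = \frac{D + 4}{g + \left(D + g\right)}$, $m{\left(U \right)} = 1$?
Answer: $7$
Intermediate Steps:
$s{\left(D,g \right)} = \frac{4 + D}{D + 2 g}$
$11 + \left(\left(-5\right) 0 - 2\right) s{\left(0,m{\left(6 \right)} \right)} = 11 + \left(\left(-5\right) 0 - 2\right) \frac{4 + 0}{0 + 2 \cdot 1} = 11 + \left(0 - 2\right) \frac{1}{0 + 2} \cdot 4 = 11 - 2 \cdot \frac{1}{2} \cdot 4 = 11 - 4 = 7$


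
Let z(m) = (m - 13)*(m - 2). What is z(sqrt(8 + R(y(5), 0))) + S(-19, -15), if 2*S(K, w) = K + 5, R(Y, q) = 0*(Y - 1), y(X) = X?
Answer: 27 - 30*sqrt(2) ≈ -15.426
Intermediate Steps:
R(Y, q) = 0 (R(Y, q) = 0*(-1 + Y) = 0)
S(K, w) = 5/2 + K/2 (S(K, w) = (K + 5)/2 = (5 + K)/2 = 5/2 + K/2)
z(m) = (-13 + m)*(-2 + m)
z(sqrt(8 + R(y(5), 0))) + S(-19, -15) = (26 + (sqrt(8 + 0))**2 - 15*sqrt(8 + 0)) + (5/2 + (1/2)*(-19)) = (26 + (sqrt(8))**2 - 30*sqrt(2)) + (5/2 - 19/2) = (26 + (2*sqrt(2))**2 - 30*sqrt(2)) - 7 = (26 + 8 - 30*sqrt(2)) - 7 = (34 - 30*sqrt(2)) - 7 = 27 - 30*sqrt(2)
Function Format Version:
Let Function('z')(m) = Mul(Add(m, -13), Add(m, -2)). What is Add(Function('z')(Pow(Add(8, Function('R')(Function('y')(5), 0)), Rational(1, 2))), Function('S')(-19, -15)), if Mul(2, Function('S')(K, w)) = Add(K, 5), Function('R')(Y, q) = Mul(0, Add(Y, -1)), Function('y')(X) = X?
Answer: Add(27, Mul(-30, Pow(2, Rational(1, 2)))) ≈ -15.426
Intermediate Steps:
Function('R')(Y, q) = 0 (Function('R')(Y, q) = Mul(0, Add(-1, Y)) = 0)
Function('S')(K, w) = Add(Rational(5, 2), Mul(Rational(1, 2), K)) (Function('S')(K, w) = Mul(Rational(1, 2), Add(K, 5)) = Mul(Rational(1, 2), Add(5, K)) = Add(Rational(5, 2), Mul(Rational(1, 2), K)))
Function('z')(m) = Mul(Add(-13, m), Add(-2, m))
Add(Function('z')(Pow(Add(8, Function('R')(Function('y')(5), 0)), Rational(1, 2))), Function('S')(-19, -15)) = Add(Add(26, Pow(Pow(Add(8, 0), Rational(1, 2)), 2), Mul(-15, Pow(Add(8, 0), Rational(1, 2)))), Add(Rational(5, 2), Mul(Rational(1, 2), -19))) = Add(Add(26, Pow(Pow(8, Rational(1, 2)), 2), Mul(-15, Pow(8, Rational(1, 2)))), Add(Rational(5, 2), Rational(-19, 2))) = Add(Add(26, Pow(Mul(2, Pow(2, Rational(1, 2))), 2), Mul(-15, Mul(2, Pow(2, Rational(1, 2))))), -7) = Add(Add(26, 8, Mul(-30, Pow(2, Rational(1, 2)))), -7) = Add(Add(34, Mul(-30, Pow(2, Rational(1, 2)))), -7) = Add(27, Mul(-30, Pow(2, Rational(1, 2))))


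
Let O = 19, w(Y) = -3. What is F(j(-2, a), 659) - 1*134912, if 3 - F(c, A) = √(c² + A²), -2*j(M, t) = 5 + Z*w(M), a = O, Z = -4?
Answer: -134909 - √1737413/2 ≈ -1.3557e+5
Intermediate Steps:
a = 19
j(M, t) = -17/2 (j(M, t) = -(5 - 4*(-3))/2 = -(5 + 12)/2 = -½*17 = -17/2)
F(c, A) = 3 - √(A² + c²) (F(c, A) = 3 - √(c² + A²) = 3 - √(A² + c²))
F(j(-2, a), 659) - 1*134912 = (3 - √(659² + (-17/2)²)) - 1*134912 = (3 - √(434281 + 289/4)) - 134912 = (3 - √(1737413/4)) - 134912 = (3 - √1737413/2) - 134912 = -134909 - √1737413/2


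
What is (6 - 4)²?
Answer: 4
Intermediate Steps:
(6 - 4)² = 2² = 4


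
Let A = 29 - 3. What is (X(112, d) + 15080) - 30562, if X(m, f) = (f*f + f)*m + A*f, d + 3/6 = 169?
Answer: 3187703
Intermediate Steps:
d = 337/2 (d = -½ + 169 = 337/2 ≈ 168.50)
A = 26
X(m, f) = 26*f + m*(f + f²) (X(m, f) = (f*f + f)*m + 26*f = (f² + f)*m + 26*f = (f + f²)*m + 26*f = m*(f + f²) + 26*f = 26*f + m*(f + f²))
(X(112, d) + 15080) - 30562 = (337*(26 + 112 + (337/2)*112)/2 + 15080) - 30562 = (337*(26 + 112 + 18872)/2 + 15080) - 30562 = ((337/2)*19010 + 15080) - 30562 = (3203185 + 15080) - 30562 = 3218265 - 30562 = 3187703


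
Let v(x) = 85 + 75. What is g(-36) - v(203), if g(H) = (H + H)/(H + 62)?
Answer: -2116/13 ≈ -162.77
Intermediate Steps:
v(x) = 160
g(H) = 2*H/(62 + H) (g(H) = (2*H)/(62 + H) = 2*H/(62 + H))
g(-36) - v(203) = 2*(-36)/(62 - 36) - 1*160 = 2*(-36)/26 - 160 = 2*(-36)*(1/26) - 160 = -36/13 - 160 = -2116/13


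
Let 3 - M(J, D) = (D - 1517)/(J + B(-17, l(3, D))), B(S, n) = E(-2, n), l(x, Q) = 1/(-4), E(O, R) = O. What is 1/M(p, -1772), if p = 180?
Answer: 178/3823 ≈ 0.046560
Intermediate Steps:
l(x, Q) = -¼
B(S, n) = -2
M(J, D) = 3 - (-1517 + D)/(-2 + J) (M(J, D) = 3 - (D - 1517)/(J - 2) = 3 - (-1517 + D)/(-2 + J))
1/M(p, -1772) = 1/((1511 - 1*(-1772) + 3*180)/(-2 + 180)) = 1/((1511 + 1772 + 540)/178) = 1/((1/178)*3823) = 1/(3823/178) = 178/3823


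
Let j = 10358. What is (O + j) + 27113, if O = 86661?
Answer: 124132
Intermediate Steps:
(O + j) + 27113 = (86661 + 10358) + 27113 = 97019 + 27113 = 124132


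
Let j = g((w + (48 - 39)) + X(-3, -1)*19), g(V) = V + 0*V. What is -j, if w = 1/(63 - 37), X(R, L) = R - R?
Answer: -235/26 ≈ -9.0385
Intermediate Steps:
X(R, L) = 0
w = 1/26 ≈ 0.038462
g(V) = V (g(V) = V + 0 = V)
j = 235/26 (j = (1/26 + (48 - 39)) + 0*19 = (1/26 + 9) + 0 = 235/26 + 0 = 235/26 ≈ 9.0385)
-j = -1*235/26 = -235/26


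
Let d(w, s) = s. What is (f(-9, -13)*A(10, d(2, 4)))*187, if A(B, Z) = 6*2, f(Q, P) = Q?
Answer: -20196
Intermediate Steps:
A(B, Z) = 12
(f(-9, -13)*A(10, d(2, 4)))*187 = -9*12*187 = -108*187 = -20196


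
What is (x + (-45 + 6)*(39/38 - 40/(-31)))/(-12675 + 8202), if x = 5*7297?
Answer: -42872899/5269194 ≈ -8.1365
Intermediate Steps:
x = 36485
(x + (-45 + 6)*(39/38 - 40/(-31)))/(-12675 + 8202) = (36485 + (-45 + 6)*(39/38 - 40/(-31)))/(-12675 + 8202) = (36485 - 39*(39*(1/38) - 40*(-1/31)))/(-4473) = (36485 - 39*(39/38 + 40/31))*(-1/4473) = (36485 - 39*2729/1178)*(-1/4473) = (36485 - 106431/1178)*(-1/4473) = (42872899/1178)*(-1/4473) = -42872899/5269194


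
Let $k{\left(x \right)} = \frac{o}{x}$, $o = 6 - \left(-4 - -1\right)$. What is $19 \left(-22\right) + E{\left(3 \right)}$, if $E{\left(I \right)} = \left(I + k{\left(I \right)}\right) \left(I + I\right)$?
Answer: $-382$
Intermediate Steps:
$o = 9$ ($o = 6 - \left(-4 + 1\right) = 6 - -3 = 6 + 3 = 9$)
$k{\left(x \right)} = \frac{9}{x}$
$E{\left(I \right)} = 2 I \left(I + \frac{9}{I}\right)$ ($E{\left(I \right)} = \left(I + \frac{9}{I}\right) \left(I + I\right) = \left(I + \frac{9}{I}\right) 2 I = 2 I \left(I + \frac{9}{I}\right)$)
$19 \left(-22\right) + E{\left(3 \right)} = 19 \left(-22\right) + \left(18 + 2 \cdot 3^{2}\right) = -418 + \left(18 + 2 \cdot 9\right) = -418 + \left(18 + 18\right) = -418 + 36 = -382$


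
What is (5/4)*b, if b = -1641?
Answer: -8205/4 ≈ -2051.3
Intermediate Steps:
(5/4)*b = (5/4)*(-1641) = -8205/4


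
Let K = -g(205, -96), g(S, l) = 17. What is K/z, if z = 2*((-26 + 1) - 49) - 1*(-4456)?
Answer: -17/4308 ≈ -0.0039461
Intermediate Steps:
z = 4308 (z = 2*(-25 - 49) + 4456 = 2*(-74) + 4456 = -148 + 4456 = 4308)
K = -17 (K = -1*17 = -17)
K/z = -17/4308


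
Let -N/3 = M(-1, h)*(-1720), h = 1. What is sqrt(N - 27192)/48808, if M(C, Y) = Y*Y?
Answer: 9*I*sqrt(17)/12202 ≈ 0.0030411*I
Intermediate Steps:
M(C, Y) = Y**2
N = 5160 (N = -3*1**2*(-1720) = -3*(-1720) = 5160)
sqrt(N - 27192)/48808 = sqrt(5160 - 27192)/48808 = sqrt(-22032)*(1/48808) = (36*I*sqrt(17))*(1/48808) = 9*I*sqrt(17)/12202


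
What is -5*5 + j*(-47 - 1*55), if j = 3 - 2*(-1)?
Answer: -535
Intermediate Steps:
j = 5 (j = 3 + 2 = 5)
-5*5 + j*(-47 - 1*55) = -5*5 + 5*(-47 - 1*55) = -25 + 5*(-47 - 55) = -25 + 5*(-102) = -25 - 510 = -535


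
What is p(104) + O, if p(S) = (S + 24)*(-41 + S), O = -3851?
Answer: 4213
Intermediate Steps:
p(S) = (-41 + S)*(24 + S) (p(S) = (24 + S)*(-41 + S) = (-41 + S)*(24 + S))
p(104) + O = (-984 + 104² - 17*104) - 3851 = (-984 + 10816 - 1768) - 3851 = 8064 - 3851 = 4213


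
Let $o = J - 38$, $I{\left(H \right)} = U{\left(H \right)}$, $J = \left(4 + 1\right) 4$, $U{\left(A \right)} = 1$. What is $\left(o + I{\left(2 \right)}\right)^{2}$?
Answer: $289$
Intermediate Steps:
$J = 20$ ($J = 5 \cdot 4 = 20$)
$I{\left(H \right)} = 1$
$o = -18$ ($o = 20 - 38 = -18$)
$\left(o + I{\left(2 \right)}\right)^{2} = \left(-18 + 1\right)^{2} = \left(-17\right)^{2} = 289$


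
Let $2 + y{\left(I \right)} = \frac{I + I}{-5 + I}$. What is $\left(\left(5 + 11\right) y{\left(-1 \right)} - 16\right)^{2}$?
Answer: $\frac{16384}{9} \approx 1820.4$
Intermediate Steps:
$y{\left(I \right)} = -2 + \frac{2 I}{-5 + I}$ ($y{\left(I \right)} = -2 + \frac{I + I}{-5 + I} = -2 + \frac{2 I}{-5 + I}$)
$\left(\left(5 + 11\right) y{\left(-1 \right)} - 16\right)^{2} = \left(\left(5 + 11\right) \frac{10}{-5 - 1} - 16\right)^{2} = \left(16 \frac{10}{-6} - 16\right)^{2} = \left(16 \cdot 10 \left(- \frac{1}{6}\right) - 16\right)^{2} = \left(16 \left(- \frac{5}{3}\right) - 16\right)^{2} = \left(- \frac{80}{3} - 16\right)^{2} = \left(- \frac{128}{3}\right)^{2} = \frac{16384}{9}$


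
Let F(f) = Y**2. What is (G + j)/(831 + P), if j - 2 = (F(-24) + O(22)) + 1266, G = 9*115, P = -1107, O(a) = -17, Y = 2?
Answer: -1145/138 ≈ -8.2971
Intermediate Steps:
G = 1035
F(f) = 4 (F(f) = 2**2 = 4)
j = 1255 (j = 2 + ((4 - 17) + 1266) = 2 + (-13 + 1266) = 2 + 1253 = 1255)
(G + j)/(831 + P) = (1035 + 1255)/(831 - 1107) = 2290/(-276) = 2290*(-1/276) = -1145/138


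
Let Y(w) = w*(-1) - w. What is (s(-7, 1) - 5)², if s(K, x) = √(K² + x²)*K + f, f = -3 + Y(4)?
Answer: 2706 + 1120*√2 ≈ 4289.9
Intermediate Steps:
Y(w) = -2*w (Y(w) = -w - w = -2*w)
f = -11 (f = -3 - 2*4 = -3 - 8 = -11)
s(K, x) = -11 + K*√(K² + x²) (s(K, x) = √(K² + x²)*K - 11 = K*√(K² + x²) - 11 = -11 + K*√(K² + x²))
(s(-7, 1) - 5)² = ((-11 - 7*√((-7)² + 1²)) - 5)² = ((-11 - 7*√(49 + 1)) - 5)² = ((-11 - 35*√2) - 5)² = (-16 - 35*√2)²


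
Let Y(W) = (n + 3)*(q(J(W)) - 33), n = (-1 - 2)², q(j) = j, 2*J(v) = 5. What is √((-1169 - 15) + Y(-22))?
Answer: 5*I*√62 ≈ 39.37*I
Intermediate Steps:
J(v) = 5/2 (J(v) = (½)*5 = 5/2)
n = 9 (n = (-3)² = 9)
Y(W) = -366 (Y(W) = (9 + 3)*(5/2 - 33) = 12*(-61/2) = -366)
√((-1169 - 15) + Y(-22)) = √((-1169 - 15) - 366) = √(-1184 - 366) = √(-1550) = 5*I*√62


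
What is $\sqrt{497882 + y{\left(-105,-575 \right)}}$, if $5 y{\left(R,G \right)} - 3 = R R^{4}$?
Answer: $\frac{2 i \sqrt{15950407765}}{5} \approx 50518.0 i$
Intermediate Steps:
$y{\left(R,G \right)} = \frac{3}{5} + \frac{R^{5}}{5}$ ($y{\left(R,G \right)} = \frac{3}{5} + \frac{R R^{4}}{5} = \frac{3}{5} + \frac{R^{5}}{5}$)
$\sqrt{497882 + y{\left(-105,-575 \right)}} = \sqrt{497882 + \left(\frac{3}{5} + \frac{\left(-105\right)^{5}}{5}\right)} = \sqrt{497882 + \left(\frac{3}{5} + \frac{1}{5} \left(-12762815625\right)\right)} = \sqrt{497882 + \left(\frac{3}{5} - 2552563125\right)} = \sqrt{497882 - \frac{12762815622}{5}} = \sqrt{- \frac{12760326212}{5}} = \frac{2 i \sqrt{15950407765}}{5}$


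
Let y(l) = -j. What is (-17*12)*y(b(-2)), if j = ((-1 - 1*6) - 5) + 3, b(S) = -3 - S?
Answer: -1836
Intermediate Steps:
j = -9 (j = ((-1 - 6) - 5) + 3 = (-7 - 5) + 3 = -12 + 3 = -9)
y(l) = 9 (y(l) = -1*(-9) = 9)
(-17*12)*y(b(-2)) = -17*12*9 = -204*9 = -1836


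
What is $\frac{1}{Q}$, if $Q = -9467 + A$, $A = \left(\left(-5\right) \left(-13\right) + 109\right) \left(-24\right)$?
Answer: $- \frac{1}{13643} \approx -7.3298 \cdot 10^{-5}$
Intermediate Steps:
$A = -4176$ ($A = \left(65 + 109\right) \left(-24\right) = 174 \left(-24\right) = -4176$)
$Q = -13643$ ($Q = -9467 - 4176 = -13643$)
$\frac{1}{Q} = \frac{1}{-13643} = - \frac{1}{13643}$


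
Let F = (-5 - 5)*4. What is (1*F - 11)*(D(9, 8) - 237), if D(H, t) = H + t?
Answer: 11220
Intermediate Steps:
F = -40 (F = -10*4 = -40)
(1*F - 11)*(D(9, 8) - 237) = (1*(-40) - 11)*((9 + 8) - 237) = (-40 - 11)*(17 - 237) = -51*(-220) = 11220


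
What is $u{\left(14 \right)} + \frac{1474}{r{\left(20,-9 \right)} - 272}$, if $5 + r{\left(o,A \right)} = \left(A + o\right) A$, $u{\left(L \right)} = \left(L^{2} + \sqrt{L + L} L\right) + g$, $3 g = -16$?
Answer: $\frac{105325}{564} + 28 \sqrt{7} \approx 260.83$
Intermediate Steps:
$g = - \frac{16}{3}$ ($g = \frac{1}{3} \left(-16\right) = - \frac{16}{3} \approx -5.3333$)
$u{\left(L \right)} = - \frac{16}{3} + L^{2} + \sqrt{2} L^{\frac{3}{2}}$ ($u{\left(L \right)} = \left(L^{2} + \sqrt{L + L} L\right) - \frac{16}{3} = \left(L^{2} + \sqrt{2 L} L\right) - \frac{16}{3} = \left(L^{2} + \sqrt{2} \sqrt{L} L\right) - \frac{16}{3} = \left(L^{2} + \sqrt{2} L^{\frac{3}{2}}\right) - \frac{16}{3} = - \frac{16}{3} + L^{2} + \sqrt{2} L^{\frac{3}{2}}$)
$r{\left(o,A \right)} = -5 + A \left(A + o\right)$ ($r{\left(o,A \right)} = -5 + \left(A + o\right) A = -5 + A \left(A + o\right)$)
$u{\left(14 \right)} + \frac{1474}{r{\left(20,-9 \right)} - 272} = \left(- \frac{16}{3} + 14^{2} + \sqrt{2} \cdot 14^{\frac{3}{2}}\right) + \frac{1474}{\left(-5 + \left(-9\right)^{2} - 180\right) - 272} = \left(- \frac{16}{3} + 196 + \sqrt{2} \cdot 14 \sqrt{14}\right) + \frac{1474}{\left(-5 + 81 - 180\right) - 272} = \left(- \frac{16}{3} + 196 + 28 \sqrt{7}\right) + \frac{1474}{-104 - 272} = \left(\frac{572}{3} + 28 \sqrt{7}\right) + \frac{1474}{-376} = \left(\frac{572}{3} + 28 \sqrt{7}\right) + 1474 \left(- \frac{1}{376}\right) = \left(\frac{572}{3} + 28 \sqrt{7}\right) - \frac{737}{188} = \frac{105325}{564} + 28 \sqrt{7}$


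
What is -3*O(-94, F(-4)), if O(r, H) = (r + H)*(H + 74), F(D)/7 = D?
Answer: 16836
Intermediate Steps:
F(D) = 7*D
O(r, H) = (74 + H)*(H + r) (O(r, H) = (H + r)*(74 + H) = (74 + H)*(H + r))
-3*O(-94, F(-4)) = -3*((7*(-4))² + 74*(7*(-4)) + 74*(-94) + (7*(-4))*(-94)) = -3*((-28)² + 74*(-28) - 6956 - 28*(-94)) = -3*(784 - 2072 - 6956 + 2632) = -3*(-5612) = 16836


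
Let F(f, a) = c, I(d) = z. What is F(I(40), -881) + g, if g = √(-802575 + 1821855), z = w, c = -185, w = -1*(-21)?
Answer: -185 + 4*√63705 ≈ 824.59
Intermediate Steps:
w = 21
z = 21
I(d) = 21
F(f, a) = -185
g = 4*√63705 (g = √1019280 = 4*√63705 ≈ 1009.6)
F(I(40), -881) + g = -185 + 4*√63705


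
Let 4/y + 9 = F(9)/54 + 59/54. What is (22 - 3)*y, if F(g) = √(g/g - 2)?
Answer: -876204/91165 - 2052*I/91165 ≈ -9.6112 - 0.022509*I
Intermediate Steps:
F(g) = I (F(g) = √(1 - 2) = √(-1) = I)
y = 5832*(-427/54 - I/54)/91165 (y = 4/(-9 + (I/54 + 59/54)) = 4/(-9 + (59/54 + I/54)) = 4/(-427/54 + I/54) = 4*(1458*(-427/54 - I/54)/91165) = 5832*(-427/54 - I/54)/91165 ≈ -0.50585 - 0.0011847*I)
(22 - 3)*y = (22 - 3)*(-46116/91165 - 108*I/91165) = 19*(-46116/91165 - 108*I/91165) = -876204/91165 - 2052*I/91165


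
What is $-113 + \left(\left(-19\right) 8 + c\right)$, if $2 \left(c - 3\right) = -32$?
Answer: $-278$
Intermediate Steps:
$c = -13$ ($c = 3 + \frac{1}{2} \left(-32\right) = 3 - 16 = -13$)
$-113 + \left(\left(-19\right) 8 + c\right) = -113 - 165 = -278$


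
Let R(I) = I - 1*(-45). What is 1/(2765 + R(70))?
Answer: 1/2880 ≈ 0.00034722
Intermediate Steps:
R(I) = 45 + I (R(I) = I + 45 = 45 + I)
1/(2765 + R(70)) = 1/(2765 + (45 + 70)) = 1/(2765 + 115) = 1/2880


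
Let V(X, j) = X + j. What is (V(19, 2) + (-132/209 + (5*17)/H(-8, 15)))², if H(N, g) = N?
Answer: 2193361/23104 ≈ 94.934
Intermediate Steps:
(V(19, 2) + (-132/209 + (5*17)/H(-8, 15)))² = ((19 + 2) + (-132/209 + (5*17)/(-8)))² = (21 + (-132*1/209 + 85*(-⅛)))² = (21 + (-12/19 - 85/8))² = (21 - 1711/152)² = (1481/152)² = 2193361/23104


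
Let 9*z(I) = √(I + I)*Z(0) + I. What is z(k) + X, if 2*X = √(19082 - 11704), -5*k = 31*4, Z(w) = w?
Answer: -124/45 + √7378/2 ≈ 40.192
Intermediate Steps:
k = -124/5 (k = -31*4/5 = -⅕*124 = -124/5 ≈ -24.800)
X = √7378/2 (X = √(19082 - 11704)/2 = √7378/2 ≈ 42.948)
z(I) = I/9 (z(I) = (√(I + I)*0 + I)/9 = (√(2*I)*0 + I)/9 = ((√2*√I)*0 + I)/9 = (0 + I)/9 = I/9)
z(k) + X = (⅑)*(-124/5) + √7378/2 = -124/45 + √7378/2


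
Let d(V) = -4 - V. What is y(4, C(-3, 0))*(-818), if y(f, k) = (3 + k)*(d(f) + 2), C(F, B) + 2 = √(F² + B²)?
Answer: 19632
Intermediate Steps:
C(F, B) = -2 + √(B² + F²) (C(F, B) = -2 + √(F² + B²) = -2 + √(B² + F²))
y(f, k) = (-2 - f)*(3 + k) (y(f, k) = (3 + k)*((-4 - f) + 2) = (3 + k)*(-2 - f) = (-2 - f)*(3 + k))
y(4, C(-3, 0))*(-818) = (-6 - 3*4 + 2*(-2 + √(0² + (-3)²)) - (-2 + √(0² + (-3)²))*(4 + 4))*(-818) = (-6 - 12 + 2*(-2 + √(0 + 9)) - 1*(-2 + √(0 + 9))*8)*(-818) = (-6 - 12 + 2*(-2 + √9) - 1*(-2 + √9)*8)*(-818) = (-6 - 12 + 2*(-2 + 3) - 1*(-2 + 3)*8)*(-818) = (-6 - 12 + 2*1 - 1*1*8)*(-818) = (-6 - 12 + 2 - 8)*(-818) = -24*(-818) = 19632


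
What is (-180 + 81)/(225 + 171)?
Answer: -¼ ≈ -0.25000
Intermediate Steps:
(-180 + 81)/(225 + 171) = -99/396 = -99*1/396 = -¼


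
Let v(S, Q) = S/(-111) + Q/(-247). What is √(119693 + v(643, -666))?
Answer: √89969929703862/27417 ≈ 345.96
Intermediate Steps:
v(S, Q) = -S/111 - Q/247 (v(S, Q) = S*(-1/111) + Q*(-1/247) = -S/111 - Q/247)
√(119693 + v(643, -666)) = √(119693 + (-1/111*643 - 1/247*(-666))) = √(119693 + (-643/111 + 666/247)) = √(119693 - 84895/27417) = √(3281538086/27417) = √89969929703862/27417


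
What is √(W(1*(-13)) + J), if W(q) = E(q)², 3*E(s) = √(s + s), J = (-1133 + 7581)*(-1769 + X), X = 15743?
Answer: √810939142/3 ≈ 9492.3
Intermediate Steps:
J = 90104352 (J = (-1133 + 7581)*(-1769 + 15743) = 6448*13974 = 90104352)
E(s) = √2*√s/3 (E(s) = √(s + s)/3 = √(2*s)/3 = (√2*√s)/3 = √2*√s/3)
W(q) = 2*q/9 (W(q) = (√2*√q/3)² = 2*q/9)
√(W(1*(-13)) + J) = √(2*(1*(-13))/9 + 90104352) = √((2/9)*(-13) + 90104352) = √(-26/9 + 90104352) = √(810939142/9) = √810939142/3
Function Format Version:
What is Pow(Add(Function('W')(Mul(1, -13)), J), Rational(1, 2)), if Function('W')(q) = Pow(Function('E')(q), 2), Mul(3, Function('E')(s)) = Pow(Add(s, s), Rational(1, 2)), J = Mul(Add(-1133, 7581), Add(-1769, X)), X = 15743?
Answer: Mul(Rational(1, 3), Pow(810939142, Rational(1, 2))) ≈ 9492.3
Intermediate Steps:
J = 90104352 (J = Mul(Add(-1133, 7581), Add(-1769, 15743)) = Mul(6448, 13974) = 90104352)
Function('E')(s) = Mul(Rational(1, 3), Pow(2, Rational(1, 2)), Pow(s, Rational(1, 2))) (Function('E')(s) = Mul(Rational(1, 3), Pow(Add(s, s), Rational(1, 2))) = Mul(Rational(1, 3), Pow(Mul(2, s), Rational(1, 2))) = Mul(Rational(1, 3), Mul(Pow(2, Rational(1, 2)), Pow(s, Rational(1, 2)))) = Mul(Rational(1, 3), Pow(2, Rational(1, 2)), Pow(s, Rational(1, 2))))
Function('W')(q) = Mul(Rational(2, 9), q) (Function('W')(q) = Pow(Mul(Rational(1, 3), Pow(2, Rational(1, 2)), Pow(q, Rational(1, 2))), 2) = Mul(Rational(2, 9), q))
Pow(Add(Function('W')(Mul(1, -13)), J), Rational(1, 2)) = Pow(Add(Mul(Rational(2, 9), Mul(1, -13)), 90104352), Rational(1, 2)) = Pow(Add(Mul(Rational(2, 9), -13), 90104352), Rational(1, 2)) = Pow(Add(Rational(-26, 9), 90104352), Rational(1, 2)) = Pow(Rational(810939142, 9), Rational(1, 2)) = Mul(Rational(1, 3), Pow(810939142, Rational(1, 2)))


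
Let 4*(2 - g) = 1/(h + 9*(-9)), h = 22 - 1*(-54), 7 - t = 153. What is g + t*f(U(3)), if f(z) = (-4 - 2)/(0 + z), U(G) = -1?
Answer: -17479/20 ≈ -873.95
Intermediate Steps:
t = -146 (t = 7 - 1*153 = 7 - 153 = -146)
h = 76 (h = 22 + 54 = 76)
f(z) = -6/z
g = 41/20 (g = 2 - 1/(4*(76 + 9*(-9))) = 2 - 1/(4*(76 - 81)) = 2 - ¼/(-5) = 2 - ¼*(-⅕) = 2 + 1/20 = 41/20 ≈ 2.0500)
g + t*f(U(3)) = 41/20 - (-876)/(-1) = 41/20 - (-876)*(-1) = 41/20 - 146*6 = 41/20 - 876 = -17479/20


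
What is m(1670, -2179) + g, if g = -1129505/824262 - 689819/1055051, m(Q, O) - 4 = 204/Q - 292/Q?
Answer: 1396497053947097/726148103547270 ≈ 1.9232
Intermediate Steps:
m(Q, O) = 4 - 88/Q (m(Q, O) = 4 + (204/Q - 292/Q) = 4 - 88/Q)
g = -1760276968333/869638447362 (g = -1129505*1/824262 - 689819*1/1055051 = -1129505/824262 - 689819/1055051 = -1760276968333/869638447362 ≈ -2.0241)
m(1670, -2179) + g = (4 - 88/1670) - 1760276968333/869638447362 = (4 - 88*1/1670) - 1760276968333/869638447362 = (4 - 44/835) - 1760276968333/869638447362 = 3296/835 - 1760276968333/869638447362 = 1396497053947097/726148103547270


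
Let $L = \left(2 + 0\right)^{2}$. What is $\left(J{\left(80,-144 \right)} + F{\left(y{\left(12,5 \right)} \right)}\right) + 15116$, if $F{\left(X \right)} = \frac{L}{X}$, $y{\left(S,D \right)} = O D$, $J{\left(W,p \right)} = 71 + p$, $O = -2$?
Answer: $\frac{75213}{5} \approx 15043.0$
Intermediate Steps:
$y{\left(S,D \right)} = - 2 D$
$L = 4$ ($L = 2^{2} = 4$)
$F{\left(X \right)} = \frac{4}{X}$
$\left(J{\left(80,-144 \right)} + F{\left(y{\left(12,5 \right)} \right)}\right) + 15116 = \left(\left(71 - 144\right) + \frac{4}{\left(-2\right) 5}\right) + 15116 = \left(-73 + \frac{4}{-10}\right) + 15116 = \left(-73 + 4 \left(- \frac{1}{10}\right)\right) + 15116 = \left(-73 - \frac{2}{5}\right) + 15116 = - \frac{367}{5} + 15116 = \frac{75213}{5}$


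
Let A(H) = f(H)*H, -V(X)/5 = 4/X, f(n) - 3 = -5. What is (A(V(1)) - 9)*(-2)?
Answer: -62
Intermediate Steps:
f(n) = -2 (f(n) = 3 - 5 = -2)
V(X) = -20/X
A(H) = -2*H
(A(V(1)) - 9)*(-2) = (-(-40)/1 - 9)*(-2) = (-(-40) - 9)*(-2) = (-2*(-20) - 9)*(-2) = (40 - 9)*(-2) = 31*(-2) = -62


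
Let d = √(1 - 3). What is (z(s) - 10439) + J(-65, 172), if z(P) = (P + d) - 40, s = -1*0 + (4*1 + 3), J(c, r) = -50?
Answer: -10522 + I*√2 ≈ -10522.0 + 1.4142*I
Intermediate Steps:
d = I*√2 (d = √(-2) = I*√2 ≈ 1.4142*I)
s = 7 (s = 0 + (4 + 3) = 0 + 7 = 7)
z(P) = -40 + P + I*√2 (z(P) = (P + I*√2) - 40 = -40 + P + I*√2)
(z(s) - 10439) + J(-65, 172) = ((-40 + 7 + I*√2) - 10439) - 50 = ((-33 + I*√2) - 10439) - 50 = (-10472 + I*√2) - 50 = -10522 + I*√2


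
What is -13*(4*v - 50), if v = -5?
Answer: 910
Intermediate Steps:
-13*(4*v - 50) = -13*(4*(-5) - 50) = -13*(-20 - 50) = -13*(-70) = 910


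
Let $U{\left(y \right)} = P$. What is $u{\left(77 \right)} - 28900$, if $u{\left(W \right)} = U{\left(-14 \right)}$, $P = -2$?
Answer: $-28902$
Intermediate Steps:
$U{\left(y \right)} = -2$
$u{\left(W \right)} = -2$
$u{\left(77 \right)} - 28900 = -2 - 28900 = -28902$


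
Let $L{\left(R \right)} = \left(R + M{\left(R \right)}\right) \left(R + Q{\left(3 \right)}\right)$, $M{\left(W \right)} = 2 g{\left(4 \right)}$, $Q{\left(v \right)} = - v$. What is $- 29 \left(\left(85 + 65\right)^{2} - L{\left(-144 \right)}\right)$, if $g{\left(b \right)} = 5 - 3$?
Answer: $-55680$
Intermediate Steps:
$g{\left(b \right)} = 2$ ($g{\left(b \right)} = 5 - 3 = 2$)
$M{\left(W \right)} = 4$ ($M{\left(W \right)} = 2 \cdot 2 = 4$)
$L{\left(R \right)} = \left(-3 + R\right) \left(4 + R\right)$ ($L{\left(R \right)} = \left(R + 4\right) \left(R - 3\right) = \left(4 + R\right) \left(R - 3\right) = \left(4 + R\right) \left(-3 + R\right) = \left(-3 + R\right) \left(4 + R\right)$)
$- 29 \left(\left(85 + 65\right)^{2} - L{\left(-144 \right)}\right) = - 29 \left(\left(85 + 65\right)^{2} - \left(-12 - 144 + \left(-144\right)^{2}\right)\right) = - 29 \left(150^{2} - \left(-12 - 144 + 20736\right)\right) = - 29 \left(22500 - 20580\right) = \left(-29\right) 1920 = -55680$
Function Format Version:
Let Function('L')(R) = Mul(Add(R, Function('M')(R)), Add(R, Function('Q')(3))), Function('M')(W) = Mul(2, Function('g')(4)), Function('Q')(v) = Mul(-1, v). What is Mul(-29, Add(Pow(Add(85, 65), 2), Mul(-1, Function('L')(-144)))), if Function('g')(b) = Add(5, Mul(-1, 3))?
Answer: -55680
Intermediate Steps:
Function('g')(b) = 2 (Function('g')(b) = Add(5, -3) = 2)
Function('M')(W) = 4 (Function('M')(W) = Mul(2, 2) = 4)
Function('L')(R) = Mul(Add(-3, R), Add(4, R)) (Function('L')(R) = Mul(Add(R, 4), Add(R, Mul(-1, 3))) = Mul(Add(4, R), Add(R, -3)) = Mul(Add(4, R), Add(-3, R)) = Mul(Add(-3, R), Add(4, R)))
Mul(-29, Add(Pow(Add(85, 65), 2), Mul(-1, Function('L')(-144)))) = Mul(-29, Add(Pow(Add(85, 65), 2), Mul(-1, Add(-12, -144, Pow(-144, 2))))) = Mul(-29, Add(Pow(150, 2), Mul(-1, Add(-12, -144, 20736)))) = Mul(-29, Add(22500, Mul(-1, 20580))) = Mul(-29, Add(22500, -20580)) = Mul(-29, 1920) = -55680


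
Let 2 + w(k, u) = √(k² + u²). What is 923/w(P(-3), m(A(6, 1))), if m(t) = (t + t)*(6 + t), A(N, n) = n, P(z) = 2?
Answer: 923/98 + 4615*√2/98 ≈ 76.016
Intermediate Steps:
m(t) = 2*t*(6 + t) (m(t) = (2*t)*(6 + t) = 2*t*(6 + t))
w(k, u) = -2 + √(k² + u²)
923/w(P(-3), m(A(6, 1))) = 923/(-2 + √(2² + (2*1*(6 + 1))²)) = 923/(-2 + √(4 + (2*1*7)²)) = 923/(-2 + √(4 + 14²)) = 923/(-2 + √(4 + 196)) = 923/(-2 + √200) = 923/(-2 + 10*√2)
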